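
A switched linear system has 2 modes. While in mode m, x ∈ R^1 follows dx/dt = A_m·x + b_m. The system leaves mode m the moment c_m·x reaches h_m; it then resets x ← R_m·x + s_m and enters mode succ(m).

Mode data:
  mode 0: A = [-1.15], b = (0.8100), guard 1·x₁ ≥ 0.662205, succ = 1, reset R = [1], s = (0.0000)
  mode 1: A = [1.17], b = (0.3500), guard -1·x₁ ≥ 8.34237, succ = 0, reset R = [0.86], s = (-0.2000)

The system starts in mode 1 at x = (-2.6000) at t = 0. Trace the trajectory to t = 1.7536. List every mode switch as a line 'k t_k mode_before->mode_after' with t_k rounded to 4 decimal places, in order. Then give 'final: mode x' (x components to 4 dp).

1 1.0697 1->0
final: 0 -2.9751

Mode 1: guard c·x = 8.3424 hit at Δt = 1.0697 (t = 1.0697), x⁻ = (-8.3424) → reset → x⁺ = (-7.3744), jump to mode 0
Mode 0: flow for 0.6839 to horizon, guard not reached → x = (-2.9751)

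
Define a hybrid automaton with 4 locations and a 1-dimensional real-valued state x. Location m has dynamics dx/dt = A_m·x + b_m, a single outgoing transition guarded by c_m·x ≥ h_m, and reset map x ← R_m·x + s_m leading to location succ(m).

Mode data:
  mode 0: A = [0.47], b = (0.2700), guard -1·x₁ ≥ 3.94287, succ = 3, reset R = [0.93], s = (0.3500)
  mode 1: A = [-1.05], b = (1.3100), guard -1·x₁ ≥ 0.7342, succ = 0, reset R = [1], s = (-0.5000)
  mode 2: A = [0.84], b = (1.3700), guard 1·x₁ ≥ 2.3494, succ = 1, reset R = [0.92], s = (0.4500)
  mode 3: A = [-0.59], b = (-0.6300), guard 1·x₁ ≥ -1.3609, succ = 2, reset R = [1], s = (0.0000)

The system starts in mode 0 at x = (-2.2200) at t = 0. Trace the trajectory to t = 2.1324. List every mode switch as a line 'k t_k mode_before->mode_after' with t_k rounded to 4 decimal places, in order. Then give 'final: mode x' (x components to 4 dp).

Mode 0: guard c·x = 3.9429 hit at Δt = 1.5242 (t = 1.5242), x⁻ = (-3.9429) → reset → x⁺ = (-3.3169), jump to mode 3
Mode 3: flow for 0.6082 to horizon, guard not reached → x = (-2.6387)

1 1.5242 0->3
final: 3 -2.6387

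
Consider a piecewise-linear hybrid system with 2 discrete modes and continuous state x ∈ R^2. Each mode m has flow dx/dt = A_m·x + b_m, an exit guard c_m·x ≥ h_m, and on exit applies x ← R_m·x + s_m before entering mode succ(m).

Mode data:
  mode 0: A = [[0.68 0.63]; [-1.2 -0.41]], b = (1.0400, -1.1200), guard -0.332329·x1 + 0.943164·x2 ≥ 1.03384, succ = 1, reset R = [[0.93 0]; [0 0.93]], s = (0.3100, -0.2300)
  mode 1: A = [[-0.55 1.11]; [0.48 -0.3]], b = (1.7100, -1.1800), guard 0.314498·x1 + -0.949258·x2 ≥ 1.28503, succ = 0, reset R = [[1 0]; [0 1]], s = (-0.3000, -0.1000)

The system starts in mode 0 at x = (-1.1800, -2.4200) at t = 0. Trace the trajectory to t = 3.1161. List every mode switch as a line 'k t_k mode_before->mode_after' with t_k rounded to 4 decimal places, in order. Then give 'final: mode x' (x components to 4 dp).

Mode 0: guard c·x = 1.0338 hit at Δt = 1.3965 (t = 1.3965), x⁻ = (-2.7497, 0.1273) → reset → x⁺ = (-2.2472, -0.1116), jump to mode 1
Mode 1: guard c·x = 1.2850 hit at Δt = 0.9924 (t = 2.3889), x⁻ = (-0.8732, -1.6430) → reset → x⁺ = (-1.1732, -1.7430), jump to mode 0
Mode 0: flow for 0.7272 to horizon, guard not reached → x = (-1.7547, -0.8754)

1 1.3965 0->1
2 2.3889 1->0
final: 0 -1.7547 -0.8754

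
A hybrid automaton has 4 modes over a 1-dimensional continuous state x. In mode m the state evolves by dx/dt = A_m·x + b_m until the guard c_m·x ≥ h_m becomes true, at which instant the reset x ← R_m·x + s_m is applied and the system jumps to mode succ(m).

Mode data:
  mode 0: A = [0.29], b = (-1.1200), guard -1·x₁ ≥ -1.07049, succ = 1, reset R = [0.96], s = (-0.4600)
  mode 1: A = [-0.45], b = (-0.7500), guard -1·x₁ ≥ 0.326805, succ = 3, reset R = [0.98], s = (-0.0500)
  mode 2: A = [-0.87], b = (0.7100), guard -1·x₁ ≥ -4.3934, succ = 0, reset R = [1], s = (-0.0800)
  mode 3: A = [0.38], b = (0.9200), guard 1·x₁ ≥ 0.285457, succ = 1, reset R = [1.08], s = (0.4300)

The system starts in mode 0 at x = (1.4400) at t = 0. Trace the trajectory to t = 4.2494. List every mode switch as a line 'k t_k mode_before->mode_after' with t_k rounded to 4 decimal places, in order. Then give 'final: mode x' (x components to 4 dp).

Mode 0: guard c·x = -1.0705 hit at Δt = 0.4896 (t = 0.4896), x⁻ = (1.0705) → reset → x⁺ = (0.5677), jump to mode 1
Mode 1: guard c·x = 0.3268 hit at Δt = 1.1364 (t = 1.6260), x⁻ = (-0.3268) → reset → x⁺ = (-0.3703), jump to mode 3
Mode 3: guard c·x = 0.2855 hit at Δt = 0.7301 (t = 2.3561), x⁻ = (0.2855) → reset → x⁺ = (0.7383), jump to mode 1
Mode 1: guard c·x = 0.3268 hit at Δt = 1.2999 (t = 3.6560), x⁻ = (-0.3268) → reset → x⁺ = (-0.3703), jump to mode 3
Mode 3: flow for 0.5934 to horizon, guard not reached → x = (0.1484)

1 0.4896 0->1
2 1.6260 1->3
3 2.3561 3->1
4 3.6560 1->3
final: 3 0.1484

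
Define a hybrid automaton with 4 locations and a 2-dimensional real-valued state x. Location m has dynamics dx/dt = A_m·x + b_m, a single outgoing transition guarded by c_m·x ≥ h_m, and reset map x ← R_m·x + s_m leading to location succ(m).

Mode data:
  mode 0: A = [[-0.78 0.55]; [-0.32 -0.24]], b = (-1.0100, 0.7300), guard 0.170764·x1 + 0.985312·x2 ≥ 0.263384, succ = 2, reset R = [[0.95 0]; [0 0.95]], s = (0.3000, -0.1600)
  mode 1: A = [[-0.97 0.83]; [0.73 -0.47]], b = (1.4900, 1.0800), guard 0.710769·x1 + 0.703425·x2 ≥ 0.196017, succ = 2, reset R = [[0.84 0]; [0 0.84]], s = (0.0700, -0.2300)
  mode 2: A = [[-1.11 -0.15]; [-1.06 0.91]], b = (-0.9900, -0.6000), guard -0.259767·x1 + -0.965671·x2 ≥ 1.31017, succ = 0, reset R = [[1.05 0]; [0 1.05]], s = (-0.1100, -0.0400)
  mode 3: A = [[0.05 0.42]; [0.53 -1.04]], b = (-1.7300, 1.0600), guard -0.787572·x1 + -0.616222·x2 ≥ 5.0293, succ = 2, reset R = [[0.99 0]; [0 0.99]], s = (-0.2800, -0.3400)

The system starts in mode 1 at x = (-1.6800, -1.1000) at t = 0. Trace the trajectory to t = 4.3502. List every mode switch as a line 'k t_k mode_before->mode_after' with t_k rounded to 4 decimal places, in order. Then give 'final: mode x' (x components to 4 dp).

1 1.2248 1->2
2 2.1626 2->0
3 3.7274 0->2
final: 2 -0.8934 0.7661

Mode 1: guard c·x = 0.1960 hit at Δt = 1.2248 (t = 1.2248), x⁻ = (0.2519, 0.0241) → reset → x⁺ = (0.2816, -0.2097), jump to mode 2
Mode 2: guard c·x = 1.3102 hit at Δt = 0.9378 (t = 2.1626), x⁻ = (-0.4077, -1.2471) → reset → x⁺ = (-0.5380, -1.3494), jump to mode 0
Mode 0: guard c·x = 0.2634 hit at Δt = 1.5648 (t = 3.7274), x⁻ = (-1.1829, 0.4723) → reset → x⁺ = (-0.8238, 0.2887), jump to mode 2
Mode 2: flow for 0.6228 to horizon, guard not reached → x = (-0.8934, 0.7661)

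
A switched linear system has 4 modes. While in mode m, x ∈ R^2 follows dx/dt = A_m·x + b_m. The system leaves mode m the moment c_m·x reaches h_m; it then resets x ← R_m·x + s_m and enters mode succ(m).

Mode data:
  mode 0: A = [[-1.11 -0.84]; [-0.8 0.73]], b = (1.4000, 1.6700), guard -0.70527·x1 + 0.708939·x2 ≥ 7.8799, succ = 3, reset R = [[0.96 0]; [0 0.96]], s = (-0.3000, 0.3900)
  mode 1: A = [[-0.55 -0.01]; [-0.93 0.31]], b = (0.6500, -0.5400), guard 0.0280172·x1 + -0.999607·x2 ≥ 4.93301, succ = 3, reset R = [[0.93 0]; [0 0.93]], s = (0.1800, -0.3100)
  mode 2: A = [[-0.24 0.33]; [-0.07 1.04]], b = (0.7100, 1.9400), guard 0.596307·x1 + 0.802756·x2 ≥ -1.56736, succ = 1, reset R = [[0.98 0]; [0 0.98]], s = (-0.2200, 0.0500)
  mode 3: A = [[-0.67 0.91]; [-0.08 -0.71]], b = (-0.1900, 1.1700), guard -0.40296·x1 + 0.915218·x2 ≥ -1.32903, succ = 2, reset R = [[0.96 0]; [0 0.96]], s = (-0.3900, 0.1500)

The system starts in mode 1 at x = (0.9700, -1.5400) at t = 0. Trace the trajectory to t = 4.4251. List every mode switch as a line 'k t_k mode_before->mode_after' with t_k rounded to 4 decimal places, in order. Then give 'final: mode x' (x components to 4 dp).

1 1.3613 1->3
2 2.1742 3->2
3 3.4235 2->1
final: 1 -0.1500 -1.5514

Mode 1: guard c·x = 4.9330 hit at Δt = 1.3613 (t = 1.3613), x⁻ = (1.1132, -4.9037) → reset → x⁺ = (1.2153, -4.8705), jump to mode 3
Mode 3: guard c·x = -1.3290 hit at Δt = 0.8129 (t = 2.1742), x⁻ = (-1.2265, -1.9922) → reset → x⁺ = (-1.5675, -1.7625), jump to mode 2
Mode 2: guard c·x = -1.5674 hit at Δt = 1.2493 (t = 3.4235), x⁻ = (-0.9448, -1.2506) → reset → x⁺ = (-1.1459, -1.1756), jump to mode 1
Mode 1: flow for 1.0016 to horizon, guard not reached → x = (-0.1500, -1.5514)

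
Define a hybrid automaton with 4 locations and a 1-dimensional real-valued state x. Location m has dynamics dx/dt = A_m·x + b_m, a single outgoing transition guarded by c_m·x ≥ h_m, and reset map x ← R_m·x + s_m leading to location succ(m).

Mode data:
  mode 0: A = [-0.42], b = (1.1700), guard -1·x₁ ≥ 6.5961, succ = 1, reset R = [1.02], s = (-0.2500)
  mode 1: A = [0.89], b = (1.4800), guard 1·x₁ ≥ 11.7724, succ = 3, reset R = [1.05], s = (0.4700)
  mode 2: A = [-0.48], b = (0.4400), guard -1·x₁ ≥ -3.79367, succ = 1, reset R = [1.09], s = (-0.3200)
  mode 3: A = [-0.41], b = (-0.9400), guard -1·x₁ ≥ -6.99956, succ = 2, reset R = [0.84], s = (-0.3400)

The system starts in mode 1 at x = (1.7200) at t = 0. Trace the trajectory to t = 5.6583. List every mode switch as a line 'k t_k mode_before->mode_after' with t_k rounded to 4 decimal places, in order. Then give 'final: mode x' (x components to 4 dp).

1 1.5496 1->3
2 2.7376 3->2
3 3.7257 2->1
4 4.7337 1->3
final: 3 8.0594

Mode 1: guard c·x = 11.7724 hit at Δt = 1.5496 (t = 1.5496), x⁻ = (11.7724) → reset → x⁺ = (12.8310), jump to mode 3
Mode 3: guard c·x = -6.9996 hit at Δt = 1.1880 (t = 2.7376), x⁻ = (6.9996) → reset → x⁺ = (5.5396), jump to mode 2
Mode 2: guard c·x = -3.7937 hit at Δt = 0.9881 (t = 3.7257), x⁻ = (3.7937) → reset → x⁺ = (3.8151), jump to mode 1
Mode 1: guard c·x = 11.7724 hit at Δt = 1.0080 (t = 4.7337), x⁻ = (11.7724) → reset → x⁺ = (12.8310), jump to mode 3
Mode 3: flow for 0.9246 to horizon, guard not reached → x = (8.0594)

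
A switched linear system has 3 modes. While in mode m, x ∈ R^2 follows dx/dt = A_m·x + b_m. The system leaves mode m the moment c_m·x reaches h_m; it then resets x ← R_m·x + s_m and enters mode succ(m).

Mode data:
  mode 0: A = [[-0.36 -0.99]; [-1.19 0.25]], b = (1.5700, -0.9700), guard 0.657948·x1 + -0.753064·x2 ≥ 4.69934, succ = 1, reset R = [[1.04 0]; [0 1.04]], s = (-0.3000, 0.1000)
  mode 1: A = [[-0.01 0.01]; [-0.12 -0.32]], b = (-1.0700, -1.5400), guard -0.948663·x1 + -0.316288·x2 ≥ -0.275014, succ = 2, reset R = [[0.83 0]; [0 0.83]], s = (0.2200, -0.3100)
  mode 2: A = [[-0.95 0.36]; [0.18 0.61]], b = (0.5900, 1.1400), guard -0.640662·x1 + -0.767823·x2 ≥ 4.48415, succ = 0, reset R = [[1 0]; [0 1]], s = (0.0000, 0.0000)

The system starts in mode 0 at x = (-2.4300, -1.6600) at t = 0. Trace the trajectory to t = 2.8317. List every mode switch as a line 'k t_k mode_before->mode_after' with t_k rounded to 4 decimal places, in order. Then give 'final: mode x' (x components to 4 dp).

Mode 0: guard c·x = 4.6993 hit at Δt = 1.4391 (t = 1.4391), x⁻ = (2.6701, -3.9074) → reset → x⁺ = (2.4769, -3.9637), jump to mode 1
Mode 1: guard c·x = -0.2750 hit at Δt = 0.6716 (t = 2.1107), x⁻ = (1.7165, -4.2789) → reset → x⁺ = (1.6447, -3.8615), jump to mode 2
Mode 2: flow for 0.7210 to horizon, guard not reached → x = (0.3221, -4.8030)

1 1.4391 0->1
2 2.1107 1->2
final: 2 0.3221 -4.8030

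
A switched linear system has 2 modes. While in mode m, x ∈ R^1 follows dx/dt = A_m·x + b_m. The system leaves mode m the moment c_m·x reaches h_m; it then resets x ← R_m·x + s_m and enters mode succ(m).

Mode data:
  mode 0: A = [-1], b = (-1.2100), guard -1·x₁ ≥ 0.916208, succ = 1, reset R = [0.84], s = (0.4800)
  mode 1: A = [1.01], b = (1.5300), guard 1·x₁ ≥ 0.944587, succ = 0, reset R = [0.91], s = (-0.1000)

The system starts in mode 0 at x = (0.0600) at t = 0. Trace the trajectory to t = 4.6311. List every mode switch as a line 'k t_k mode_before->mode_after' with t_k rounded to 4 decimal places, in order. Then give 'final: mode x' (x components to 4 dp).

Mode 0: guard c·x = 0.9162 hit at Δt = 1.4639 (t = 1.4639), x⁻ = (-0.9162) → reset → x⁺ = (-0.2896), jump to mode 1
Mode 1: guard c·x = 0.9446 hit at Δt = 0.6899 (t = 2.1538), x⁻ = (0.9446) → reset → x⁺ = (0.7596), jump to mode 0
Mode 0: guard c·x = 0.9162 hit at Δt = 1.9027 (t = 4.0565), x⁻ = (-0.9162) → reset → x⁺ = (-0.2896), jump to mode 1
Mode 1: flow for 0.5746 to horizon, guard not reached → x = (0.6742)

1 1.4639 0->1
2 2.1538 1->0
3 4.0565 0->1
final: 1 0.6742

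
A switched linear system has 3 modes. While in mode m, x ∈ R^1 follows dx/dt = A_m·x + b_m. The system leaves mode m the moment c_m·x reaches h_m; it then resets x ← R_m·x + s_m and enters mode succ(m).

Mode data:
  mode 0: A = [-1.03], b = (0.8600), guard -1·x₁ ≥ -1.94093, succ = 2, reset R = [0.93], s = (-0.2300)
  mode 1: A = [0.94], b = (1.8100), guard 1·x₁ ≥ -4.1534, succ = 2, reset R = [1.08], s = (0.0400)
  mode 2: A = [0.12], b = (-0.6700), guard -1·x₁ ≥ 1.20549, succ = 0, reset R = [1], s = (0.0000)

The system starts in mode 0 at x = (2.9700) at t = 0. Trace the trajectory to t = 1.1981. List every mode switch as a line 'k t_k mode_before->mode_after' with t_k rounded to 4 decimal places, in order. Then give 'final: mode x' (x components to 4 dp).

Mode 0: guard c·x = -1.9409 hit at Δt = 0.6386 (t = 0.6386), x⁻ = (1.9409) → reset → x⁺ = (1.5751), jump to mode 2
Mode 2: flow for 0.5595 to horizon, guard not reached → x = (1.2967)

1 0.6386 0->2
final: 2 1.2967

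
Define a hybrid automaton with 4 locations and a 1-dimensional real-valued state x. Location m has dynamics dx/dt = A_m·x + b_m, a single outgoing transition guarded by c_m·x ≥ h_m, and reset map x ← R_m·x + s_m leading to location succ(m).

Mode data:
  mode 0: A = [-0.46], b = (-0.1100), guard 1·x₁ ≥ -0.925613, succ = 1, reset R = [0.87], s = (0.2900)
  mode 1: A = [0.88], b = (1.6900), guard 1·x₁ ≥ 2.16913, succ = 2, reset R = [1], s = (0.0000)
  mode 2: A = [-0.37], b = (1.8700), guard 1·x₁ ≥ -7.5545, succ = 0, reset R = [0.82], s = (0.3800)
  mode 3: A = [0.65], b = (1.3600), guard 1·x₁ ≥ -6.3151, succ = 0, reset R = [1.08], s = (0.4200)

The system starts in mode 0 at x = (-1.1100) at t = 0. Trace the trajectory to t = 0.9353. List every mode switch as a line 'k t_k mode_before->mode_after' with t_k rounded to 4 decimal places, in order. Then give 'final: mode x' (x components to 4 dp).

Mode 0: guard c·x = -0.9256 hit at Δt = 0.5172 (t = 0.5172), x⁻ = (-0.9256) → reset → x⁺ = (-0.5153), jump to mode 1
Mode 1: flow for 0.4181 to horizon, guard not reached → x = (0.1097)

1 0.5172 0->1
final: 1 0.1097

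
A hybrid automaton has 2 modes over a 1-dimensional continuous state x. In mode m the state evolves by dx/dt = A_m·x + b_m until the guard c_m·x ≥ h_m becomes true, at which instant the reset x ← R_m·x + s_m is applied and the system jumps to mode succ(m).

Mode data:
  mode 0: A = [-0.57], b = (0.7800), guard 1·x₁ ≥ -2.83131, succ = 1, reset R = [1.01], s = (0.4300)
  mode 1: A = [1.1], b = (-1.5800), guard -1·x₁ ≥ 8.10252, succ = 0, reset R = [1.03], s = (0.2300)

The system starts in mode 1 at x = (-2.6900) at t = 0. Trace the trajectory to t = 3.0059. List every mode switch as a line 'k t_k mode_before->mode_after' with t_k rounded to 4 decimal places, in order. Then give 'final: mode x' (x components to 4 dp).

Mode 1: guard c·x = 8.1025 hit at Δt = 0.7618 (t = 0.7618), x⁻ = (-8.1025) → reset → x⁺ = (-8.1156), jump to mode 0
Mode 0: guard c·x = -2.8313 hit at Δt = 1.4291 (t = 2.1909), x⁻ = (-2.8313) → reset → x⁺ = (-2.4296), jump to mode 1
Mode 1: flow for 0.8150 to horizon, guard not reached → x = (-8.0392)

1 0.7618 1->0
2 2.1909 0->1
final: 1 -8.0392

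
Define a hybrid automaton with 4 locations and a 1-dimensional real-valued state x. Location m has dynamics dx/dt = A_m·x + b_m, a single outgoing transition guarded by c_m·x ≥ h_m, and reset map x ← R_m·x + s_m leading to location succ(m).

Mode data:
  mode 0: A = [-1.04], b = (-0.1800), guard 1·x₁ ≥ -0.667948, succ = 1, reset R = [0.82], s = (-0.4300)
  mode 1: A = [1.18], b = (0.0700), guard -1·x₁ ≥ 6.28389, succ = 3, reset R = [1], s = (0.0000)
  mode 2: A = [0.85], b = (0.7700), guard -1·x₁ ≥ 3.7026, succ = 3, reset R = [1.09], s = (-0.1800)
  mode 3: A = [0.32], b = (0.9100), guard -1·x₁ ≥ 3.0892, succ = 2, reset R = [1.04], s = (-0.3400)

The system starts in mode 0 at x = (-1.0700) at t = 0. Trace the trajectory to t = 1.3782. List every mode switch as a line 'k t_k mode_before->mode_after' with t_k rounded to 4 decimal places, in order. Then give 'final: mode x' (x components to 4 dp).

Mode 0: guard c·x = -0.6679 hit at Δt = 0.5718 (t = 0.5718), x⁻ = (-0.6679) → reset → x⁺ = (-0.9777), jump to mode 1
Mode 1: flow for 0.8064 to horizon, guard not reached → x = (-2.4377)

1 0.5718 0->1
final: 1 -2.4377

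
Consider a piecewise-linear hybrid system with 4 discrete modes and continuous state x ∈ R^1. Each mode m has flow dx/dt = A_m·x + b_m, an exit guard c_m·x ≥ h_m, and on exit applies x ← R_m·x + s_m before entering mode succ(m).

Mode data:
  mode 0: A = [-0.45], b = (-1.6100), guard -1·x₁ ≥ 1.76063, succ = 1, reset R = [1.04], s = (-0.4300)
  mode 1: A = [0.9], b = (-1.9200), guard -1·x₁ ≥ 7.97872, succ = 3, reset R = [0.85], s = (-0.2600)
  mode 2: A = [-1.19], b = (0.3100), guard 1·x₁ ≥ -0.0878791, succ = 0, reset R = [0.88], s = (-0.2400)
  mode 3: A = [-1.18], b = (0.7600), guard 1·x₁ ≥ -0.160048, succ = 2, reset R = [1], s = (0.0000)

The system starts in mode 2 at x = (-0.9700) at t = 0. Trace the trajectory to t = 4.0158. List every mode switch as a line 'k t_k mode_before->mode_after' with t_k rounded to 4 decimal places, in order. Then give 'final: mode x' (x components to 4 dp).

1 1.0604 2->0
2 2.3595 0->1
3 3.2855 1->3
final: 3 -2.6026

Mode 2: guard c·x = -0.0879 hit at Δt = 1.0604 (t = 1.0604), x⁻ = (-0.0879) → reset → x⁺ = (-0.3173), jump to mode 0
Mode 0: guard c·x = 1.7606 hit at Δt = 1.2991 (t = 2.3595), x⁻ = (-1.7606) → reset → x⁺ = (-2.2611), jump to mode 1
Mode 1: guard c·x = 7.9787 hit at Δt = 0.9260 (t = 3.2855), x⁻ = (-7.9787) → reset → x⁺ = (-7.0419), jump to mode 3
Mode 3: flow for 0.7303 to horizon, guard not reached → x = (-2.6026)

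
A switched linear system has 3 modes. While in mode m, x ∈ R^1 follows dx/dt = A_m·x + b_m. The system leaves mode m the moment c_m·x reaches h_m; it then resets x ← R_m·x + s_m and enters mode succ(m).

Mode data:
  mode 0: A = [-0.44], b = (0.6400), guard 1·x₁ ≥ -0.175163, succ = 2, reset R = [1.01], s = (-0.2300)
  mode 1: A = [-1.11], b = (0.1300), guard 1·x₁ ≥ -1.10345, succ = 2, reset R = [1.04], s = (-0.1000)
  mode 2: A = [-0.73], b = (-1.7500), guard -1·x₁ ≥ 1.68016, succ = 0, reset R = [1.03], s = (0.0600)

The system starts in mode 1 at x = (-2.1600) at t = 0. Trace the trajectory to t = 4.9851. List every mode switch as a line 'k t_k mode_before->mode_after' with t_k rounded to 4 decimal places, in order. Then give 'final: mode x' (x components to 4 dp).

Mode 1: guard c·x = -1.1035 hit at Δt = 0.5618 (t = 0.5618), x⁻ = (-1.1035) → reset → x⁺ = (-1.2476), jump to mode 2
Mode 2: guard c·x = 1.6802 hit at Δt = 0.6466 (t = 1.2084), x⁻ = (-1.6802) → reset → x⁺ = (-1.6706), jump to mode 0
Mode 0: guard c·x = -0.1752 hit at Δt = 1.4797 (t = 2.6881), x⁻ = (-0.1752) → reset → x⁺ = (-0.4069), jump to mode 2
Mode 2: guard c·x = 1.6802 hit at Δt = 1.3984 (t = 4.0865), x⁻ = (-1.6802) → reset → x⁺ = (-1.6706), jump to mode 0
Mode 0: flow for 0.8986 to horizon, guard not reached → x = (-0.6500)

1 0.5618 1->2
2 1.2084 2->0
3 2.6881 0->2
4 4.0865 2->0
final: 0 -0.6500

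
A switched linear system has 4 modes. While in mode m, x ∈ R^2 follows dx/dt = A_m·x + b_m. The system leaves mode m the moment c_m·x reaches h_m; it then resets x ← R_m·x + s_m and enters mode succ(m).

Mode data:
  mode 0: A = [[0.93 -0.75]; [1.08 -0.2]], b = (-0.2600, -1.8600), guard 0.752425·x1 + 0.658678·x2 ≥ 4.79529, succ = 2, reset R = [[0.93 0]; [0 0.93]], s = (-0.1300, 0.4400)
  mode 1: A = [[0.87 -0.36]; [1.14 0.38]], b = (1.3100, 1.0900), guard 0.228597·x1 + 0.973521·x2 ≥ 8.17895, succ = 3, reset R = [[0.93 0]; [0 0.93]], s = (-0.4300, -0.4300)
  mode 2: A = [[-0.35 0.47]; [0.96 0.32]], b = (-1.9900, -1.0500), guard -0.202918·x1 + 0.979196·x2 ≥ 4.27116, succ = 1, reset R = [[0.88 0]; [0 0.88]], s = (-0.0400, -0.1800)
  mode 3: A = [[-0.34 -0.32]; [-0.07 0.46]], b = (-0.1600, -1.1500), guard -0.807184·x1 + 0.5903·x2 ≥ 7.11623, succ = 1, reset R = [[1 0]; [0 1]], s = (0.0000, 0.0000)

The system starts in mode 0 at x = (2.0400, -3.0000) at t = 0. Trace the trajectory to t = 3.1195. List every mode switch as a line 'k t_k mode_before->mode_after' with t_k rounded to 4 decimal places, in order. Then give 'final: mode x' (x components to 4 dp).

1 0.8997 0->2
2 2.1206 2->1
3 2.5750 1->3
final: 3 1.4104 7.5954

Mode 0: guard c·x = 4.7953 hit at Δt = 0.8997 (t = 0.8997), x⁻ = (6.6158, -0.2772) → reset → x⁺ = (6.0227, 0.1822), jump to mode 2
Mode 2: guard c·x = 4.2712 hit at Δt = 1.2209 (t = 2.1206), x⁻ = (3.3006, 5.0459) → reset → x⁺ = (2.8646, 4.2604), jump to mode 1
Mode 1: guard c·x = 8.1790 hit at Δt = 0.4544 (t = 2.5750), x⁻ = (3.8431, 7.4990) → reset → x⁺ = (3.1440, 6.5441), jump to mode 3
Mode 3: flow for 0.5445 to horizon, guard not reached → x = (1.4104, 7.5954)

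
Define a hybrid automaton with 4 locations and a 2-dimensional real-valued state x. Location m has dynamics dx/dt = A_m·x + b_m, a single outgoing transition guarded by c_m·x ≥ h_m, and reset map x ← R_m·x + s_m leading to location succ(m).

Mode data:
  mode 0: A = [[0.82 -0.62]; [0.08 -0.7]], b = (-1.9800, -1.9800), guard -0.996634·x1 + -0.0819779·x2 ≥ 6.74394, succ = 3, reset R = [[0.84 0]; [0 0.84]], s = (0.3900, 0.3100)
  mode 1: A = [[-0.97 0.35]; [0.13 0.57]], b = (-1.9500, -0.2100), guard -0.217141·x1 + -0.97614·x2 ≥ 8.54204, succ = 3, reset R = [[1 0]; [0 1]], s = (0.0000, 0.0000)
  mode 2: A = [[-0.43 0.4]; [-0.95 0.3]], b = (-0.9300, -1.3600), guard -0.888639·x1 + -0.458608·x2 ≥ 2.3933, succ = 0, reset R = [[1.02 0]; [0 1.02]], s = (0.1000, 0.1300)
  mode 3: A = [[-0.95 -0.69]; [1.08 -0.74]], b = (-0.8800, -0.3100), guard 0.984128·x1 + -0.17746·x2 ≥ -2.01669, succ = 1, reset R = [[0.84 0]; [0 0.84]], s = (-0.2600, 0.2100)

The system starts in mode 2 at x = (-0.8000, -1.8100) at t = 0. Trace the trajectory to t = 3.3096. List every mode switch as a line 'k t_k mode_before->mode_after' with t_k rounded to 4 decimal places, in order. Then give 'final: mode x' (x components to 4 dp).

Mode 2: guard c·x = 2.3933 hit at Δt = 0.5572 (t = 0.5572), x⁻ = (-1.5047, -2.3030) → reset → x⁺ = (-1.4348, -2.2191), jump to mode 0
Mode 0: guard c·x = 6.7439 hit at Δt = 1.5656 (t = 2.1228), x⁻ = (-6.5260, -2.9261) → reset → x⁺ = (-5.0919, -2.1479), jump to mode 3
Mode 3: guard c·x = -2.0167 hit at Δt = 0.5167 (t = 2.6395), x⁻ = (-2.6492, -3.3270) → reset → x⁺ = (-2.4853, -2.5847), jump to mode 1
Mode 1: flow for 0.6701 to horizon, guard not reached → x = (-2.8525, -4.2389)

1 0.5572 2->0
2 2.1228 0->3
3 2.6395 3->1
final: 1 -2.8525 -4.2389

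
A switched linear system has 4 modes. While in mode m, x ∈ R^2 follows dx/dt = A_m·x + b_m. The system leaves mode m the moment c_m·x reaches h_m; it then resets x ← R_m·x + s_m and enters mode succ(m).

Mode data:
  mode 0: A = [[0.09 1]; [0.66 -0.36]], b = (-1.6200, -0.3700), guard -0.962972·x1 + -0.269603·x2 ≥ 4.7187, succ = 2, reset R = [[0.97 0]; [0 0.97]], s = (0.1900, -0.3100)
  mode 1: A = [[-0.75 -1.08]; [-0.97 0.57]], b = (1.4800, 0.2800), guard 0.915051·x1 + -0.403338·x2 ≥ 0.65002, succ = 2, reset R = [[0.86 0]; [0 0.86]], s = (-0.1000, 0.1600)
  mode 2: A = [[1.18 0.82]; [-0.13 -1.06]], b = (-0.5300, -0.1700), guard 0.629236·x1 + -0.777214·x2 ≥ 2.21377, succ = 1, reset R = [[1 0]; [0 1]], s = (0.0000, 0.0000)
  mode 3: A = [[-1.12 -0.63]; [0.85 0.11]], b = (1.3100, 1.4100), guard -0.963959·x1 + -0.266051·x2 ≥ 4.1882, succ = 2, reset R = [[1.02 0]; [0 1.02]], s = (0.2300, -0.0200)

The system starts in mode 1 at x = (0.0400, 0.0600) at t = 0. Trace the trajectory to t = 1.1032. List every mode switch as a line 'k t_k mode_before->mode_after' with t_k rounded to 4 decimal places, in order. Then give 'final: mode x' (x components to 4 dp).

1 0.6173 1->2
final: 2 0.6216 0.0118

Mode 1: guard c·x = 0.6500 hit at Δt = 0.6173 (t = 0.6173), x⁻ = (0.7182, 0.0177) → reset → x⁺ = (0.5176, 0.1752), jump to mode 2
Mode 2: flow for 0.4859 to horizon, guard not reached → x = (0.6216, 0.0118)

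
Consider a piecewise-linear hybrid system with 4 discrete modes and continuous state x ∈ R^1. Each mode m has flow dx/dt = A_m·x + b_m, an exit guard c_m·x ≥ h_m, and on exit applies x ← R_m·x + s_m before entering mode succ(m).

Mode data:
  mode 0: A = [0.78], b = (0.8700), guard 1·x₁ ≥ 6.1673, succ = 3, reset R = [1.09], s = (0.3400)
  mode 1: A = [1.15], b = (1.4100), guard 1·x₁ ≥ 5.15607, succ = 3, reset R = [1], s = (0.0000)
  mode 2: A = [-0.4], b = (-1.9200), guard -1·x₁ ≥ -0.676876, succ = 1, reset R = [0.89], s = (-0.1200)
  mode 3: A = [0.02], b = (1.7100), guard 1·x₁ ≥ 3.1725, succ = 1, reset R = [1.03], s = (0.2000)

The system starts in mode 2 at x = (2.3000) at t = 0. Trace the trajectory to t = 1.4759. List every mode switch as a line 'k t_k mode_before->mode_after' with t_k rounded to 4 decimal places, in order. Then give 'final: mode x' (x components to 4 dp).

1 0.6489 2->1
final: 1 3.1963

Mode 2: guard c·x = -0.6769 hit at Δt = 0.6489 (t = 0.6489), x⁻ = (0.6769) → reset → x⁺ = (0.4824), jump to mode 1
Mode 1: flow for 0.8270 to horizon, guard not reached → x = (3.1963)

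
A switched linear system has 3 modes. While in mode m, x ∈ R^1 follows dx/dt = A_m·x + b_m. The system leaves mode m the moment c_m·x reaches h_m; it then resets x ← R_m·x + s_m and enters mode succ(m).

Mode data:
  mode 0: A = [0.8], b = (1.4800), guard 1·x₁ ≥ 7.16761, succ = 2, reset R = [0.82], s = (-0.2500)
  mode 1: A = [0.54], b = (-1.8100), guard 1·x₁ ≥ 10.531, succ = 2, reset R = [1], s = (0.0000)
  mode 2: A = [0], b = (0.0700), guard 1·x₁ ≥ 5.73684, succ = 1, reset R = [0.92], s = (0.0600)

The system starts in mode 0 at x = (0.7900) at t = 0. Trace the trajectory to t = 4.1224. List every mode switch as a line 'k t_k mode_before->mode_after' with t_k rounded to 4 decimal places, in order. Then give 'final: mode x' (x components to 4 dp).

1 1.5355 0->2
2 3.0984 2->1
final: 1 6.8045

Mode 0: guard c·x = 7.1676 hit at Δt = 1.5355 (t = 1.5355), x⁻ = (7.1676) → reset → x⁺ = (5.6274), jump to mode 2
Mode 2: guard c·x = 5.7368 hit at Δt = 1.5629 (t = 3.0984), x⁻ = (5.7368) → reset → x⁺ = (5.3379), jump to mode 1
Mode 1: flow for 1.0240 to horizon, guard not reached → x = (6.8045)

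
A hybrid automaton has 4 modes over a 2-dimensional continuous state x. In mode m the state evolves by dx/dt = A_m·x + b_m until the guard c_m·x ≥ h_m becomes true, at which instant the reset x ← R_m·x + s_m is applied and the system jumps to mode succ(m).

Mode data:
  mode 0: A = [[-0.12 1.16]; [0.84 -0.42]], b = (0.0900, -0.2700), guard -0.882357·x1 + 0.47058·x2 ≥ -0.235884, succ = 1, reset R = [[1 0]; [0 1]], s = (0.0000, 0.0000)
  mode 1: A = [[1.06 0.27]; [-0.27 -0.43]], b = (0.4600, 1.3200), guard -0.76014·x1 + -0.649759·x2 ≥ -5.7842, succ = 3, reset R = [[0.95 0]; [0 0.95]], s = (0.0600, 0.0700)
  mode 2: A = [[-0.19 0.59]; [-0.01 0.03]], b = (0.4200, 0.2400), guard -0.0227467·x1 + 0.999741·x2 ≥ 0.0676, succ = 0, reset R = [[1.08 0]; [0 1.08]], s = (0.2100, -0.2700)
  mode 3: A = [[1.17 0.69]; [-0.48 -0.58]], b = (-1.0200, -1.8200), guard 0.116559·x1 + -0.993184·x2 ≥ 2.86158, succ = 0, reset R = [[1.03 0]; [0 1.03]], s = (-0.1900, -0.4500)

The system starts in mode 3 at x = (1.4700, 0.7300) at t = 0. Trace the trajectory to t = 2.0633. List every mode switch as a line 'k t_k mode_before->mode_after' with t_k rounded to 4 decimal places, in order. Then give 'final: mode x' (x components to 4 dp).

Mode 3: guard c·x = 2.8616 hit at Δt = 1.5007 (t = 1.5007), x⁻ = (2.5496, -2.5820) → reset → x⁺ = (2.4361, -3.1095), jump to mode 0
Mode 0: flow for 0.5626 to horizon, guard not reached → x = (0.7867, -1.9557)

1 1.5007 3->0
final: 0 0.7867 -1.9557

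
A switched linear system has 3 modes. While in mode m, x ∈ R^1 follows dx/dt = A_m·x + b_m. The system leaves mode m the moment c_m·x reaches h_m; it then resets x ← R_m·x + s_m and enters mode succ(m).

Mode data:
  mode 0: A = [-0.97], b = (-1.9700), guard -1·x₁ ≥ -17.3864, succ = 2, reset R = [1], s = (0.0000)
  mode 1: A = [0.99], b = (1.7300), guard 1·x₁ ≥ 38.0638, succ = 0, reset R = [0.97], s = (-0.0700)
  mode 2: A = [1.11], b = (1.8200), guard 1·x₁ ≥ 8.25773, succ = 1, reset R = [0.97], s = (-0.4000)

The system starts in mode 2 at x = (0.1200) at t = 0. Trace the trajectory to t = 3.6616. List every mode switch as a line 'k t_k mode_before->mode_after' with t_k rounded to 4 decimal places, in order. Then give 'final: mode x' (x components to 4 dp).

Mode 2: guard c·x = 8.2577 hit at Δt = 1.5560 (t = 1.5560), x⁻ = (8.2577) → reset → x⁺ = (7.6100), jump to mode 1
Mode 1: guard c·x = 38.0638 hit at Δt = 1.4626 (t = 3.0186), x⁻ = (38.0638) → reset → x⁺ = (36.8519), jump to mode 0
Mode 0: flow for 0.6430 to horizon, guard not reached → x = (18.8084)

1 1.5560 2->1
2 3.0186 1->0
final: 0 18.8084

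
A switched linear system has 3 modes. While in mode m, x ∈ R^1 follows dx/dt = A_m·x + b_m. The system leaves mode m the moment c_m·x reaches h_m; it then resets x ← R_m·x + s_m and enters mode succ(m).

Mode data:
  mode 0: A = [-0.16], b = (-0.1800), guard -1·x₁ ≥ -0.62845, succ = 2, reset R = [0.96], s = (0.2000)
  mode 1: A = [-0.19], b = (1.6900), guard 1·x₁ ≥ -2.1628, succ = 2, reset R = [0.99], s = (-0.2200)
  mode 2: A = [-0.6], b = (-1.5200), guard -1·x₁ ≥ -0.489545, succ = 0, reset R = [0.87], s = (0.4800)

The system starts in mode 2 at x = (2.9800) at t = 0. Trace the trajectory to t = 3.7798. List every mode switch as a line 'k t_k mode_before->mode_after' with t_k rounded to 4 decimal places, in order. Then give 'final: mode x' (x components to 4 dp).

1 1.0016 2->0
2 1.9197 0->2
3 2.0843 2->0
4 3.0024 0->2
5 3.1670 2->0
final: 0 0.7162

Mode 2: guard c·x = -0.4895 hit at Δt = 1.0016 (t = 1.0016), x⁻ = (0.4895) → reset → x⁺ = (0.9059), jump to mode 0
Mode 0: guard c·x = -0.6284 hit at Δt = 0.9181 (t = 1.9197), x⁻ = (0.6284) → reset → x⁺ = (0.8033), jump to mode 2
Mode 2: guard c·x = -0.4895 hit at Δt = 0.1646 (t = 2.0843), x⁻ = (0.4895) → reset → x⁺ = (0.9059), jump to mode 0
Mode 0: guard c·x = -0.6284 hit at Δt = 0.9181 (t = 3.0024), x⁻ = (0.6284) → reset → x⁺ = (0.8033), jump to mode 2
Mode 2: guard c·x = -0.4895 hit at Δt = 0.1646 (t = 3.1670), x⁻ = (0.4895) → reset → x⁺ = (0.9059), jump to mode 0
Mode 0: flow for 0.6128 to horizon, guard not reached → x = (0.7162)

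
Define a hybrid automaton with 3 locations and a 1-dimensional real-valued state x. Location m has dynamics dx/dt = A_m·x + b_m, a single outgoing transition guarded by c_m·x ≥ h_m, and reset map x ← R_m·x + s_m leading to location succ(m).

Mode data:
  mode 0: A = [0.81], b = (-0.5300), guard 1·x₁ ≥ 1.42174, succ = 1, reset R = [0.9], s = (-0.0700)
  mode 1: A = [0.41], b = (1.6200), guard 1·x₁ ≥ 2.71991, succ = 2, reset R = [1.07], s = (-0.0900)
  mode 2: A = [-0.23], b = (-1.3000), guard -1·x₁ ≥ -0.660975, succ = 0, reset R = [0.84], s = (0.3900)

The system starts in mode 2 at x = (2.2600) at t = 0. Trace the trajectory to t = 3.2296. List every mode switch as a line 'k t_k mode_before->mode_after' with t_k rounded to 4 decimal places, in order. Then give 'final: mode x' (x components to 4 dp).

1 0.9816 2->0
2 2.1792 0->1
3 2.8053 1->2
final: 2 2.0326

Mode 2: guard c·x = -0.6610 hit at Δt = 0.9816 (t = 0.9816), x⁻ = (0.6610) → reset → x⁺ = (0.9452), jump to mode 0
Mode 0: guard c·x = 1.4217 hit at Δt = 1.1976 (t = 2.1792), x⁻ = (1.4217) → reset → x⁺ = (1.2096), jump to mode 1
Mode 1: guard c·x = 2.7199 hit at Δt = 0.6261 (t = 2.8053), x⁻ = (2.7199) → reset → x⁺ = (2.8203), jump to mode 2
Mode 2: flow for 0.4243 to horizon, guard not reached → x = (2.0326)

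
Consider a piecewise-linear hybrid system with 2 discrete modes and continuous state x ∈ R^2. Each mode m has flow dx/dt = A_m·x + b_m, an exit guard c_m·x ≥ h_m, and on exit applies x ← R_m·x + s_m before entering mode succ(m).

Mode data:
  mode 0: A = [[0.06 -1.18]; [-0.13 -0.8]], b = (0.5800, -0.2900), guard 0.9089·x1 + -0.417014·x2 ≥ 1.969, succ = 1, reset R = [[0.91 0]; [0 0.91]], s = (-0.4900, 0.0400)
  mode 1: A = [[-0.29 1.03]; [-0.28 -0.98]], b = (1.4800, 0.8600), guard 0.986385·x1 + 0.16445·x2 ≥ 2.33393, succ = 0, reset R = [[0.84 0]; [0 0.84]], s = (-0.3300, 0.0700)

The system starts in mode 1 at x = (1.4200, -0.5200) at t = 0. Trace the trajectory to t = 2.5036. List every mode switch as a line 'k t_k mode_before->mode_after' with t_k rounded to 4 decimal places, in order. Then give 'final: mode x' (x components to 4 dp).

1 1.1898 1->0
2 1.7822 0->1
final: 1 2.1264 0.1234

Mode 1: guard c·x = 2.3339 hit at Δt = 1.1898 (t = 1.1898), x⁻ = (2.3564, 0.0585) → reset → x⁺ = (1.6494, 0.1192), jump to mode 0
Mode 0: guard c·x = 1.9690 hit at Δt = 0.5924 (t = 1.7822), x⁻ = (2.0851, -0.1771) → reset → x⁺ = (1.4074, -0.1212), jump to mode 1
Mode 1: flow for 0.7214 to horizon, guard not reached → x = (2.1264, 0.1234)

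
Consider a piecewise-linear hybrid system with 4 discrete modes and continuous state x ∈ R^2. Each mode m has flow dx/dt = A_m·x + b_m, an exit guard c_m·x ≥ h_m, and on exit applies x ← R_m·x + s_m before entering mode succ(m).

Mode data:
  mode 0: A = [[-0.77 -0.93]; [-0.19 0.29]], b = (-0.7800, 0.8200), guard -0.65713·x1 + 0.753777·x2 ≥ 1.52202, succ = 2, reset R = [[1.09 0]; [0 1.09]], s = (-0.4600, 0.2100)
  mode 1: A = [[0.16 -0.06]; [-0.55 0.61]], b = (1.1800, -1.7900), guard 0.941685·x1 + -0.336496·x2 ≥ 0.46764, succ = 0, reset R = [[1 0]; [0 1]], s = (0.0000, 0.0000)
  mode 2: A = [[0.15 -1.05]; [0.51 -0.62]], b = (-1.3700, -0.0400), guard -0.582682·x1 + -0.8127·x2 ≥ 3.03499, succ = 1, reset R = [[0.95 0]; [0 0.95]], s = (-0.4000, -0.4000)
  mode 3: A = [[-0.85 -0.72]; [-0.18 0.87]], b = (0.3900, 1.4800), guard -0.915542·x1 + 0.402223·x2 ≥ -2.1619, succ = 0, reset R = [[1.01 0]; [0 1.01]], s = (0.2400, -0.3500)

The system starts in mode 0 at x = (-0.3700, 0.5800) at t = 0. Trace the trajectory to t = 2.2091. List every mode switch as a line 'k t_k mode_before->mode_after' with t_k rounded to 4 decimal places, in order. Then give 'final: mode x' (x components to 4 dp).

Mode 0: guard c·x = 1.5220 hit at Δt = 0.5183 (t = 0.5183), x⁻ = (-0.9387, 1.2008) → reset → x⁺ = (-1.4832, 1.5189), jump to mode 2
Mode 2: guard c·x = 3.0350 hit at Δt = 1.2133 (t = 1.7316), x⁻ = (-4.2105, -0.7156) → reset → x⁺ = (-4.4000, -1.0798), jump to mode 1
Mode 1: flow for 0.4775 to horizon, guard not reached → x = (-4.1311, -1.1342)

1 0.5183 0->2
2 1.7316 2->1
final: 1 -4.1311 -1.1342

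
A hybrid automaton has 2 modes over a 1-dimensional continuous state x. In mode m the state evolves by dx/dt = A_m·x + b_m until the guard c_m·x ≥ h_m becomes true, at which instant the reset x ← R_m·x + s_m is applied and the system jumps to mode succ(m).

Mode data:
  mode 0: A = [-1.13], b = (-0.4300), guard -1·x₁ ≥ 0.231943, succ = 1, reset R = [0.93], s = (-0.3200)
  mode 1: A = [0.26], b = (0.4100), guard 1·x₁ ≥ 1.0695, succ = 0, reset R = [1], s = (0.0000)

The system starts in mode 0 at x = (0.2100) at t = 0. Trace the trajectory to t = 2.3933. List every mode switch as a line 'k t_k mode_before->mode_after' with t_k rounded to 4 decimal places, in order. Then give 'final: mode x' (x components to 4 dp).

Mode 0: guard c·x = 0.2319 hit at Δt = 1.2211 (t = 1.2211), x⁻ = (-0.2319) → reset → x⁺ = (-0.5357), jump to mode 1
Mode 1: flow for 1.1722 to horizon, guard not reached → x = (-0.1647)

1 1.2211 0->1
final: 1 -0.1647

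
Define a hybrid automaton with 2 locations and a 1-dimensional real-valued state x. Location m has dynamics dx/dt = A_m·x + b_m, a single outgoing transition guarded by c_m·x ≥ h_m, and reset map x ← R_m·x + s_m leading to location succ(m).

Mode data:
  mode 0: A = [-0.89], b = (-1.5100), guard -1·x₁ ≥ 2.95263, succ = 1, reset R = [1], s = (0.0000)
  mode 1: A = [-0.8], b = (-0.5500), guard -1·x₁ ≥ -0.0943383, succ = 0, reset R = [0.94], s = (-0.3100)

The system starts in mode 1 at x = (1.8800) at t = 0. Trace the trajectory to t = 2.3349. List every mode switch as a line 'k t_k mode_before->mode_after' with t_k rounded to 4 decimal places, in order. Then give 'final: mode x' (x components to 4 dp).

Mode 1: guard c·x = -0.0943 hit at Δt = 1.4863 (t = 1.4863), x⁻ = (0.0943) → reset → x⁺ = (-0.2213), jump to mode 0
Mode 0: flow for 0.8486 to horizon, guard not reached → x = (-1.0034)

1 1.4863 1->0
final: 0 -1.0034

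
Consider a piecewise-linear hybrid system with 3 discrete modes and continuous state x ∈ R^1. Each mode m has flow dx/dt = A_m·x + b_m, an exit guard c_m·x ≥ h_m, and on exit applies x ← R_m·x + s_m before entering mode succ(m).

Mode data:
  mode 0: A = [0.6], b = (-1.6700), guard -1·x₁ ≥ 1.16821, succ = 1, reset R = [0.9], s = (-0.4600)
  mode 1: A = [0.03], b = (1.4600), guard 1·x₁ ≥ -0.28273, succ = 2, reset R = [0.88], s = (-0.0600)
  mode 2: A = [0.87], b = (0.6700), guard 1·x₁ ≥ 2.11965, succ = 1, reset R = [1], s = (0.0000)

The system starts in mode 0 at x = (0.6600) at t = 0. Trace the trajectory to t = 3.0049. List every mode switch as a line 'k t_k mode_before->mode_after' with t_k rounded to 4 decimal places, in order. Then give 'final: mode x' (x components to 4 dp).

1 1.0352 0->1
2 1.8926 1->2
final: 2 0.4440

Mode 0: guard c·x = 1.1682 hit at Δt = 1.0352 (t = 1.0352), x⁻ = (-1.1682) → reset → x⁺ = (-1.5114), jump to mode 1
Mode 1: guard c·x = -0.2827 hit at Δt = 0.8574 (t = 1.8926), x⁻ = (-0.2827) → reset → x⁺ = (-0.3088), jump to mode 2
Mode 2: flow for 1.1123 to horizon, guard not reached → x = (0.4440)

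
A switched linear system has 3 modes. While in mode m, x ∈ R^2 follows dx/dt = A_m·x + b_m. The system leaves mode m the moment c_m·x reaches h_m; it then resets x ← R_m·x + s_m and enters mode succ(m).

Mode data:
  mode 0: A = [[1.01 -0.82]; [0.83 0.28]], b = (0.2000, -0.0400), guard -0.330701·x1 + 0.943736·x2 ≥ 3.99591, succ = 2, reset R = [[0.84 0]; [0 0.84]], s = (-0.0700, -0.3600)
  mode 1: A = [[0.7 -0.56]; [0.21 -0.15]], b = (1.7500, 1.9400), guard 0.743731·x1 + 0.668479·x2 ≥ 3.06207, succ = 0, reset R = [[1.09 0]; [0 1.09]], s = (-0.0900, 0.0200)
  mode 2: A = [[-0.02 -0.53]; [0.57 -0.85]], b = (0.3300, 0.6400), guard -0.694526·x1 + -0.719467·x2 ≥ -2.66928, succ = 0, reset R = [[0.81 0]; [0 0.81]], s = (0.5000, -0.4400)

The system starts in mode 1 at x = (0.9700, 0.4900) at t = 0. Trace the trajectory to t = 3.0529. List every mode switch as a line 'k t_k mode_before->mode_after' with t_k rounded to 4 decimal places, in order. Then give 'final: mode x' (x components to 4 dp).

1 0.6467 1->0
2 1.5964 0->2
3 2.4666 2->0
final: 0 0.9480 2.7527

Mode 1: guard c·x = 3.0621 hit at Δt = 0.6467 (t = 0.6467), x⁻ = (2.4444, 1.8610) → reset → x⁺ = (2.5744, 2.0485), jump to mode 0
Mode 0: guard c·x = 3.9959 hit at Δt = 0.9497 (t = 1.5964), x⁻ = (2.7394, 5.1941) → reset → x⁺ = (2.2311, 4.0030), jump to mode 2
Mode 2: guard c·x = -2.6693 hit at Δt = 0.8702 (t = 2.4666), x⁻ = (0.9288, 2.8135) → reset → x⁺ = (1.2523, 1.8390), jump to mode 0
Mode 0: flow for 0.5863 to horizon, guard not reached → x = (0.9480, 2.7527)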